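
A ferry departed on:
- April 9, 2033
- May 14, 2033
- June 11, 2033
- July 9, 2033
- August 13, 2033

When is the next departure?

All dates are Saturdays, 35, 28, 28, 35 days apart.
Specifically, the 2nd Saturday of each month.
September 2033 — 2nd Saturday is September 10, 2033.

September 10, 2033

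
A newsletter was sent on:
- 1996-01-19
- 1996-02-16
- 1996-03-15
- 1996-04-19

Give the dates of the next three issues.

1996-05-17, 1996-06-21, 1996-07-19

All dates are Fridays, 28, 28, 35 days apart.
Specifically, the 3rd Friday of each month.
3rd Friday of May 1996: 1996-05-17.
3rd Friday of June 1996: 1996-06-21.
3rd Friday of July 1996: 1996-07-19.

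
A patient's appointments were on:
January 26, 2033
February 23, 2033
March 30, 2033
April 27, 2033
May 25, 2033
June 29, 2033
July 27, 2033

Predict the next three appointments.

August 31, 2033; September 28, 2033; October 26, 2033

All Wednesdays; the gaps (28, 35, 28, 28, 35, 28) vary with month length.
This is the last Wednesday of each month.
Last Wednesday of August 2033: August 31, 2033.
September 2033 ends with Wednesday September 28, 2033.
Last Wednesday of October 2033: October 26, 2033.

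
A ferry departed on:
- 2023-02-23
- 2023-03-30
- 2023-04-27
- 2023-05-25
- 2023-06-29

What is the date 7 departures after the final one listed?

Every date is a Thursday; gaps 35, 28, 28, 35 days.
Each is the last Thursday of its month (at least one falls on the 29th or later, ruling out '4th Thursday').
July 2023 ends with Thursday 2023-07-27.
August 2023 ends with Thursday 2023-08-31.
Last Thursday of September 2023: 2023-09-28.
Last Thursday of October 2023: 2023-10-26.
Last Thursday of November 2023: 2023-11-30.
December 2023 ends with Thursday 2023-12-28.
January 2024 ends with Thursday 2024-01-25.

2024-01-25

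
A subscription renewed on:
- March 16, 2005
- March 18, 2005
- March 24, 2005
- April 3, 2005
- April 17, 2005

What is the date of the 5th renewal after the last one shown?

August 25, 2005

Gaps: 2, 6, 10, 14 days — each gap is 4 larger than the previous one.
Next gap: 18 days. April 17, 2005 + 18 days = May 5, 2005.
Next gap: 22 days. May 5, 2005 + 22 days = May 27, 2005.
Next gap: 26 days. May 27, 2005 + 26 days = June 22, 2005.
Next gap: 30 days. June 22, 2005 + 30 days = July 22, 2005.
Next gap: 34 days. July 22, 2005 + 34 days = August 25, 2005.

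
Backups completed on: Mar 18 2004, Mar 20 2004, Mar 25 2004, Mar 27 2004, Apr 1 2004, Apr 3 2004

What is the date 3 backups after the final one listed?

Every event lands on a Thursday or Saturday (gaps cycle 2, 5, 2, 5, 2).
So the schedule is: every Thursday and Saturday.
The following Thursday is Apr 8 2004.
The following Saturday is Apr 10 2004.
The following Thursday is Apr 15 2004.

Apr 15 2004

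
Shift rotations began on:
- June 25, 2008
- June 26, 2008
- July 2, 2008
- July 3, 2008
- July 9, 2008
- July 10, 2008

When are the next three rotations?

The gap pattern 1, 6, 1, 6, 1 repeats every 2 events.
These are the Wednesdays and Thursdays of each week.
The following Wednesday is July 16, 2008.
The following Thursday is July 17, 2008.
Next Wednesday: July 23, 2008.

July 16, 2008; July 17, 2008; July 23, 2008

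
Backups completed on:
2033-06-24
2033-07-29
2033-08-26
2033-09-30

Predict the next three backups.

2033-10-28, 2033-11-25, 2033-12-30

These are Fridays with 35, 28, 35-day gaps.
Each is the final Friday of its month — 2033-07-29 is past the 28th, so '4th Friday' doesn't fit.
Last Friday of October 2033: 2033-10-28.
Last Friday of November 2033: 2033-11-25.
December 2033 ends with Friday 2033-12-30.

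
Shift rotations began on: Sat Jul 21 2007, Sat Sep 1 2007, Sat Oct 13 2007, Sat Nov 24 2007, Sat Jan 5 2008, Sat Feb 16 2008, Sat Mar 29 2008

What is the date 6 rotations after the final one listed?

The spacing is 42, 42, 42, 42, 42, 42 days — always 42 days.
Sat Mar 29 2008 + 42 days = Sat May 10 2008.
Sat May 10 2008 + 42 days = Sat Jun 21 2008.
Sat Jun 21 2008 + 42 days = Sat Aug 2 2008.
Sat Aug 2 2008 + 42 days = Sat Sep 13 2008.
Sat Sep 13 2008 + 42 days = Sat Oct 25 2008.
Sat Oct 25 2008 + 42 days = Sat Dec 6 2008.

Sat Dec 6 2008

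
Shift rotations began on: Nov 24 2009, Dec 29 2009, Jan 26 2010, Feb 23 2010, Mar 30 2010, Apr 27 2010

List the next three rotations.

May 25 2010, Jun 29 2010, Jul 27 2010

Every date is a Tuesday; gaps 35, 28, 28, 35, 28 days.
Each is the last Tuesday of its month (at least one falls on the 29th or later, ruling out '4th Tuesday').
May 2010 ends with Tuesday May 25 2010.
Last Tuesday of June 2010: Jun 29 2010.
Last Tuesday of July 2010: Jul 27 2010.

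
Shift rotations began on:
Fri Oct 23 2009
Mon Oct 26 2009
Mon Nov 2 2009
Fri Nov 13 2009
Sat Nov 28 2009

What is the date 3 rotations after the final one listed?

Fri Feb 5 2010

Intervals are 3, 7, 11, 15 days — an arithmetic progression with common difference 4.
Next gap: 19 days. Sat Nov 28 2009 + 19 days = Thu Dec 17 2009.
Next gap: 23 days. Thu Dec 17 2009 + 23 days = Sat Jan 9 2010.
Next gap: 27 days. Sat Jan 9 2010 + 27 days = Fri Feb 5 2010.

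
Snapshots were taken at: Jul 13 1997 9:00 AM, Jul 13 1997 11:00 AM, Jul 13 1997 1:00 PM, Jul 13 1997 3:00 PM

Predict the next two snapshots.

The interval is a steady 2 hours (2, 2, 2).
Jul 13 1997 3:00 PM + 2 h = Jul 13 1997 5:00 PM.
Jul 13 1997 5:00 PM + 2 h = Jul 13 1997 7:00 PM.

Jul 13 1997 5:00 PM, Jul 13 1997 7:00 PM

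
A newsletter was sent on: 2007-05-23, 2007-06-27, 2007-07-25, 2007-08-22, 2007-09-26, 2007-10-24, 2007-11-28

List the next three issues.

These are Wednesdays at 28- or 35-day spacing (35, 28, 28, 35, 28, 35).
The pattern: 4th Wednesday of the month.
4th Wednesday of December 2007: 2007-12-26.
January 2008 — 4th Wednesday is 2008-01-23.
4th Wednesday of February 2008: 2008-02-27.

2007-12-26, 2008-01-23, 2008-02-27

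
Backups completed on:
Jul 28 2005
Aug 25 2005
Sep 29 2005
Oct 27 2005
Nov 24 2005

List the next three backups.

All Thursdays; the gaps (28, 35, 28, 28) vary with month length.
This is the last Thursday of each month.
December 2005 ends with Thursday Dec 29 2005.
Last Thursday of January 2006: Jan 26 2006.
Last Thursday of February 2006: Feb 23 2006.

Dec 29 2005, Jan 26 2006, Feb 23 2006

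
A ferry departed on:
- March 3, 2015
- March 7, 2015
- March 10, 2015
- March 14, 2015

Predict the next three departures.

The gap pattern 4, 3, 4 repeats every 2 events.
These are the Tuesdays and Saturdays of each week.
Next Tuesday: March 17, 2015.
Next Saturday: March 21, 2015.
Next Tuesday: March 24, 2015.

March 17, 2015; March 21, 2015; March 24, 2015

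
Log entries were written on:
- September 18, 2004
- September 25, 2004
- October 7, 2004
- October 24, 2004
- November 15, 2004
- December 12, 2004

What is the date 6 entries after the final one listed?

The spacing grows by 5 each time: 7, 12, 17, 22, 27 days.
Next gap: 32 days. December 12, 2004 + 32 days = January 13, 2005.
Next gap: 37 days. January 13, 2005 + 37 days = February 19, 2005.
Next gap: 42 days. February 19, 2005 + 42 days = April 2, 2005.
Next gap: 47 days. April 2, 2005 + 47 days = May 19, 2005.
Next gap: 52 days. May 19, 2005 + 52 days = July 10, 2005.
Next gap: 57 days. July 10, 2005 + 57 days = September 5, 2005.

September 5, 2005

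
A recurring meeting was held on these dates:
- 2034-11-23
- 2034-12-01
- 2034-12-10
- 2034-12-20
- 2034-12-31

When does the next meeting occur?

The spacing grows by 1 each time: 8, 9, 10, 11 days.
Next gap: 12 days. 2034-12-31 + 12 days = 2035-01-12.

2035-01-12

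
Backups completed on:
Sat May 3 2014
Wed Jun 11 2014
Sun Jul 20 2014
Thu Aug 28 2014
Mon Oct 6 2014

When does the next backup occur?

Fri Nov 14 2014

Gaps between consecutive events: 39, 39, 39, 39 days — a constant 39-day interval.
Mon Oct 6 2014 + 39 days = Fri Nov 14 2014.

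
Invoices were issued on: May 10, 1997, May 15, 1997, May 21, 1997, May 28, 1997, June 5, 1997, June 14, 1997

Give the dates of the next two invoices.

June 24, 1997; July 5, 1997

Intervals are 5, 6, 7, 8, 9 days — an arithmetic progression with common difference 1.
Next gap: 10 days. June 14, 1997 + 10 days = June 24, 1997.
Next gap: 11 days. June 24, 1997 + 11 days = July 5, 1997.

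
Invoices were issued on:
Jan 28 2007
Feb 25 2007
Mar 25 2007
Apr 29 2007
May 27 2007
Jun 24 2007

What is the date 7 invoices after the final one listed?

Jan 27 2008

All Sundays; the gaps (28, 28, 35, 28, 28) vary with month length.
This is the last Sunday of each month.
July 2007 ends with Sunday Jul 29 2007.
August 2007 ends with Sunday Aug 26 2007.
Last Sunday of September 2007: Sep 30 2007.
October 2007 ends with Sunday Oct 28 2007.
Last Sunday of November 2007: Nov 25 2007.
Last Sunday of December 2007: Dec 30 2007.
Last Sunday of January 2008: Jan 27 2008.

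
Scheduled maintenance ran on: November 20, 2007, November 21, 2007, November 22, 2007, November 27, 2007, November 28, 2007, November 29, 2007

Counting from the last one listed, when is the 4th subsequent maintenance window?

December 11, 2007

Every event lands on a Tuesday or Wednesday or Thursday (gaps cycle 1, 1, 5, 1, 1).
So the schedule is: every Tuesday, Wednesday and Thursday.
Next Tuesday: December 4, 2007.
The following Wednesday is December 5, 2007.
The following Thursday is December 6, 2007.
The following Tuesday is December 11, 2007.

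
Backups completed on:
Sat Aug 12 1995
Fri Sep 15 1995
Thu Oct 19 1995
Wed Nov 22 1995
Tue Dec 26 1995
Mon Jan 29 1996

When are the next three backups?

Every event comes 34 days after the last (34, 34, 34, 34, 34).
Mon Jan 29 1996 + 34 days = Sun Mar 3 1996.
Sun Mar 3 1996 + 34 days = Sat Apr 6 1996.
Sat Apr 6 1996 + 34 days = Fri May 10 1996.

Sun Mar 3 1996, Sat Apr 6 1996, Fri May 10 1996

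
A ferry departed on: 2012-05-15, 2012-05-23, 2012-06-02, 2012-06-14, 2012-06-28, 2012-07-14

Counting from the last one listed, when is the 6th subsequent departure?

Gaps: 8, 10, 12, 14, 16 days — each gap is 2 larger than the previous one.
Next gap: 18 days. 2012-07-14 + 18 days = 2012-08-01.
Next gap: 20 days. 2012-08-01 + 20 days = 2012-08-21.
Next gap: 22 days. 2012-08-21 + 22 days = 2012-09-12.
Next gap: 24 days. 2012-09-12 + 24 days = 2012-10-06.
Next gap: 26 days. 2012-10-06 + 26 days = 2012-11-01.
Next gap: 28 days. 2012-11-01 + 28 days = 2012-11-29.

2012-11-29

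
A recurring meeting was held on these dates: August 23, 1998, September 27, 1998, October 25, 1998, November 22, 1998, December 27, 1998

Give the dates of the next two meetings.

January 24, 1999; February 28, 1999

These are Sundays at 28- or 35-day spacing (35, 28, 28, 35).
The pattern: 4th Sunday of the month.
4th Sunday of January 1999: January 24, 1999.
4th Sunday of February 1999: February 28, 1999.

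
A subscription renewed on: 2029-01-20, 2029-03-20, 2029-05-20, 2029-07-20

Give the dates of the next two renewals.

The day-of-month is always 20 (59, 61, 61 days between events).
So this recurs on the 20th of every 2 months.
Next: September 2029 → 2029-09-20.
November 2029: 2029-11-20.

2029-09-20, 2029-11-20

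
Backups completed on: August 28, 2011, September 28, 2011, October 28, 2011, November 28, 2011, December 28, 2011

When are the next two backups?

Gaps: 31, 30, 31, 30 days — not constant. Every event is on the 28th of the month.
Pattern: the 28th of each month.
Next: January 2012 → January 28, 2012.
February 2012: February 28, 2012.

January 28, 2012; February 28, 2012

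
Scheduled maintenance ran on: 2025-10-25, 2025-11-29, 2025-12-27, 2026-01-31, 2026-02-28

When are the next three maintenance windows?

2026-03-28, 2026-04-25, 2026-05-30

Every date is a Saturday; gaps 35, 28, 35, 28 days.
Each is the last Saturday of its month (at least one falls on the 29th or later, ruling out '4th Saturday').
March 2026 ends with Saturday 2026-03-28.
Last Saturday of April 2026: 2026-04-25.
May 2026 ends with Saturday 2026-05-30.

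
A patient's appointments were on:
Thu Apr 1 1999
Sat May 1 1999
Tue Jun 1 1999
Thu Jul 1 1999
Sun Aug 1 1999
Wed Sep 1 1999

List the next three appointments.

Fri Oct 1 1999, Mon Nov 1 1999, Wed Dec 1 1999

The day-of-month is always 1 (30, 31, 30, 31, 31 days between events).
So this recurs on the 1st of each month.
October 1999: Fri Oct 1 1999.
Next: November 1999 → Mon Nov 1 1999.
Next: December 1999 → Wed Dec 1 1999.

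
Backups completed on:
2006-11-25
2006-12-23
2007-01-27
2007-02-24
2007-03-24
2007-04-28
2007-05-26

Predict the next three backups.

2007-06-23, 2007-07-28, 2007-08-25

These are Saturdays at 28- or 35-day spacing (28, 35, 28, 28, 35, 28).
The pattern: 4th Saturday of the month.
June 2007 — 4th Saturday is 2007-06-23.
July 2007 — 4th Saturday is 2007-07-28.
4th Saturday of August 2007: 2007-08-25.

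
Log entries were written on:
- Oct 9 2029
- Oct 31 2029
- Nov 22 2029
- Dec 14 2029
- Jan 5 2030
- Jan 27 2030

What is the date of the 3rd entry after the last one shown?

Apr 3 2030

The spacing is 22, 22, 22, 22, 22 days — always 22 days.
Jan 27 2030 + 22 days = Feb 18 2030.
Feb 18 2030 + 22 days = Mar 12 2030.
Mar 12 2030 + 22 days = Apr 3 2030.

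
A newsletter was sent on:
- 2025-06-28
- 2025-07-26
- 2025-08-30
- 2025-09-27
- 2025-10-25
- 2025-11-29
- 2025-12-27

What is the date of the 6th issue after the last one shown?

2026-06-27

These are Saturdays with 28, 35, 28, 28, 35, 28-day gaps.
Each is the final Saturday of its month — 2025-08-30 is past the 28th, so '4th Saturday' doesn't fit.
January 2026 ends with Saturday 2026-01-31.
February 2026 ends with Saturday 2026-02-28.
March 2026 ends with Saturday 2026-03-28.
April 2026 ends with Saturday 2026-04-25.
May 2026 ends with Saturday 2026-05-30.
Last Saturday of June 2026: 2026-06-27.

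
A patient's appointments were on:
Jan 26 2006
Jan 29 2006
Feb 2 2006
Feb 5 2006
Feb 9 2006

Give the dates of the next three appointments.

Gaps: 3, 4, 3, 4 days — not constant, but cyclic with period 2.
The events fall on every Thursday and Sunday.
Next Sunday: Feb 12 2006.
Next Thursday: Feb 16 2006.
Next Sunday: Feb 19 2006.

Feb 12 2006, Feb 16 2006, Feb 19 2006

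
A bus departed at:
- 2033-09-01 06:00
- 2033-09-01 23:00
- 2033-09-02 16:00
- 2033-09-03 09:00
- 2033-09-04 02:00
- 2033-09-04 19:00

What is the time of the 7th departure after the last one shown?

The interval is a steady 17 hours (17, 17, 17, 17, 17).
2033-09-04 19:00 + 17 h = 2033-09-05 12:00.
2033-09-05 12:00 + 17 h = 2033-09-06 05:00.
2033-09-06 05:00 + 17 h = 2033-09-06 22:00.
2033-09-06 22:00 + 17 h = 2033-09-07 15:00.
2033-09-07 15:00 + 17 h = 2033-09-08 08:00.
2033-09-08 08:00 + 17 h = 2033-09-09 01:00.
2033-09-09 01:00 + 17 h = 2033-09-09 18:00.

2033-09-09 18:00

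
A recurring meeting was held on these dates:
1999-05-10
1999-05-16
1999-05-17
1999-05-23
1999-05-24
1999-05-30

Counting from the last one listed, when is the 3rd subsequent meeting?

1999-06-07

The gap pattern 6, 1, 6, 1, 6 repeats every 2 events.
These are the Mondays and Sundays of each week.
Next Monday: 1999-05-31.
Next Sunday: 1999-06-06.
Next Monday: 1999-06-07.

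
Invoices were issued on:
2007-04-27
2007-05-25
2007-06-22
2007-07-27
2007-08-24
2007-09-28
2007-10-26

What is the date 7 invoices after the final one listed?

2008-05-23

These are Fridays at 28- or 35-day spacing (28, 28, 35, 28, 35, 28).
The pattern: 4th Friday of the month.
November 2007 — 4th Friday is 2007-11-23.
December 2007 — 4th Friday is 2007-12-28.
January 2008 — 4th Friday is 2008-01-25.
4th Friday of February 2008: 2008-02-22.
March 2008 — 4th Friday is 2008-03-28.
4th Friday of April 2008: 2008-04-25.
4th Friday of May 2008: 2008-05-23.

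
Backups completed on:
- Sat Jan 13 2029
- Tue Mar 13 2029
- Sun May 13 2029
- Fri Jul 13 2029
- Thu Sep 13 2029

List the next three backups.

Each date is the 13th; the gaps (59, 61, 61, 62) track the month lengths.
The rule is the 13th of every 2 months.
November 2029: Tue Nov 13 2029.
Next: January 2030 → Sun Jan 13 2030.
March 2030: Wed Mar 13 2030.

Tue Nov 13 2029, Sun Jan 13 2030, Wed Mar 13 2030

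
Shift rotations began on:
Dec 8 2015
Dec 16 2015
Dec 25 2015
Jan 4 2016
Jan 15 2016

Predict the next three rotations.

Jan 27 2016, Feb 9 2016, Feb 23 2016

The spacing grows by 1 each time: 8, 9, 10, 11 days.
Next gap: 12 days. Jan 15 2016 + 12 days = Jan 27 2016.
Next gap: 13 days. Jan 27 2016 + 13 days = Feb 9 2016.
Next gap: 14 days. Feb 9 2016 + 14 days = Feb 23 2016.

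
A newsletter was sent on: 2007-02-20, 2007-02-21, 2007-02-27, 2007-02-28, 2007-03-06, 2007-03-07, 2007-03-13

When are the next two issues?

Gaps: 1, 6, 1, 6, 1, 6 days — not constant, but cyclic with period 2.
The events fall on every Tuesday and Wednesday.
Next Wednesday: 2007-03-14.
Next Tuesday: 2007-03-20.

2007-03-14, 2007-03-20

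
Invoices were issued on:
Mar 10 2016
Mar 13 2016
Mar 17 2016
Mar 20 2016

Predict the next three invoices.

Gaps: 3, 4, 3 days — not constant, but cyclic with period 2.
The events fall on every Thursday and Sunday.
The following Thursday is Mar 24 2016.
The following Sunday is Mar 27 2016.
Next Thursday: Mar 31 2016.

Mar 24 2016, Mar 27 2016, Mar 31 2016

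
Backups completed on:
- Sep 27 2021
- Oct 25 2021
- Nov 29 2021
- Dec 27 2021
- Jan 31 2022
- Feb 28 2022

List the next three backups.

These are Mondays with 28, 35, 28, 35, 28-day gaps.
Each is the final Monday of its month — Nov 29 2021 is past the 28th, so '4th Monday' doesn't fit.
March 2022 ends with Monday Mar 28 2022.
April 2022 ends with Monday Apr 25 2022.
Last Monday of May 2022: May 30 2022.

Mar 28 2022, Apr 25 2022, May 30 2022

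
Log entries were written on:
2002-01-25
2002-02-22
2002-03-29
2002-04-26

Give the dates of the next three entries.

Every date is a Friday; gaps 28, 35, 28 days.
Each is the last Friday of its month (at least one falls on the 29th or later, ruling out '4th Friday').
May 2002 ends with Friday 2002-05-31.
June 2002 ends with Friday 2002-06-28.
July 2002 ends with Friday 2002-07-26.

2002-05-31, 2002-06-28, 2002-07-26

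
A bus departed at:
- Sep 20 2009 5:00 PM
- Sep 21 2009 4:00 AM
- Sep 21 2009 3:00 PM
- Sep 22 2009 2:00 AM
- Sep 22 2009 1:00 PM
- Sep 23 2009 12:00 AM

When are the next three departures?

Gaps: 11, 11, 11, 11, 11 hours — each event is 11 hours after the previous one.
Sep 23 2009 12:00 AM + 11 h = Sep 23 2009 11:00 AM.
Sep 23 2009 11:00 AM + 11 h = Sep 23 2009 10:00 PM.
Sep 23 2009 10:00 PM + 11 h = Sep 24 2009 9:00 AM.

Sep 23 2009 11:00 AM, Sep 23 2009 10:00 PM, Sep 24 2009 9:00 AM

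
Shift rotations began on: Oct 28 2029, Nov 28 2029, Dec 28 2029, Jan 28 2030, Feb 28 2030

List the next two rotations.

The day-of-month is always 28 (31, 30, 31, 31 days between events).
So this recurs on the 28th of each month.
March 2030: Mar 28 2030.
Next: April 2030 → Apr 28 2030.

Mar 28 2030, Apr 28 2030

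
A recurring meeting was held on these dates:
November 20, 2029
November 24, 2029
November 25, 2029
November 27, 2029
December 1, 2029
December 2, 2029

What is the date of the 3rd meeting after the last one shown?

Every event lands on a Tuesday or Saturday or Sunday (gaps cycle 4, 1, 2, 4, 1).
So the schedule is: every Tuesday, Saturday and Sunday.
The following Tuesday is December 4, 2029.
Next Saturday: December 8, 2029.
Next Sunday: December 9, 2029.

December 9, 2029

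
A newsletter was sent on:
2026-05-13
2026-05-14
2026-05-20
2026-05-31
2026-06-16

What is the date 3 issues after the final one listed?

The spacing grows by 5 each time: 1, 6, 11, 16 days.
Next gap: 21 days. 2026-06-16 + 21 days = 2026-07-07.
Next gap: 26 days. 2026-07-07 + 26 days = 2026-08-02.
Next gap: 31 days. 2026-08-02 + 31 days = 2026-09-02.

2026-09-02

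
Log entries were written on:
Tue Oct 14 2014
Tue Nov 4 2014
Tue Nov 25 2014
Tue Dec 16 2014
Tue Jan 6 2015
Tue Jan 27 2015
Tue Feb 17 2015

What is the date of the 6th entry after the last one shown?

Gaps between consecutive events: 21, 21, 21, 21, 21, 21 days — a constant 21-day interval.
Tue Feb 17 2015 + 21 days = Tue Mar 10 2015.
Tue Mar 10 2015 + 21 days = Tue Mar 31 2015.
Tue Mar 31 2015 + 21 days = Tue Apr 21 2015.
Tue Apr 21 2015 + 21 days = Tue May 12 2015.
Tue May 12 2015 + 21 days = Tue Jun 2 2015.
Tue Jun 2 2015 + 21 days = Tue Jun 23 2015.

Tue Jun 23 2015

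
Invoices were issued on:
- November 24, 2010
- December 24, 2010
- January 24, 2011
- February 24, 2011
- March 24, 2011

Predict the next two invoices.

April 24, 2011; May 24, 2011

Gaps: 30, 31, 31, 28 days — not constant. Every event is on the 24th of the month.
Pattern: the 24th of each month.
Next: April 2011 → April 24, 2011.
Next: May 2011 → May 24, 2011.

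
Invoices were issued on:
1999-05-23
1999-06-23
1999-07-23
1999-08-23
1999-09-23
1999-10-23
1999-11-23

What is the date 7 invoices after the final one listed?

2000-06-23

Gaps: 31, 30, 31, 31, 30, 31 days — not constant. Every event is on the 23rd of the month.
Pattern: the 23rd of each month.
Next: December 1999 → 1999-12-23.
Next: January 2000 → 2000-01-23.
Next: February 2000 → 2000-02-23.
Next: March 2000 → 2000-03-23.
April 2000: 2000-04-23.
May 2000: 2000-05-23.
June 2000: 2000-06-23.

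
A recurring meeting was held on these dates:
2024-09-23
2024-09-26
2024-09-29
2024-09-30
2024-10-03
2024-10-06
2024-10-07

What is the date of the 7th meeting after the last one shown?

Gaps: 3, 3, 1, 3, 3, 1 days — not constant, but cyclic with period 3.
The events fall on every Monday, Thursday and Sunday.
Next Thursday: 2024-10-10.
Next Sunday: 2024-10-13.
Next Monday: 2024-10-14.
Next Thursday: 2024-10-17.
The following Sunday is 2024-10-20.
Next Monday: 2024-10-21.
Next Thursday: 2024-10-24.

2024-10-24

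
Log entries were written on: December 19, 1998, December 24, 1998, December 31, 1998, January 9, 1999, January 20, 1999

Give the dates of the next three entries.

February 2, 1999; February 17, 1999; March 6, 1999

Gaps: 5, 7, 9, 11 days — each gap is 2 larger than the previous one.
Next gap: 13 days. January 20, 1999 + 13 days = February 2, 1999.
Next gap: 15 days. February 2, 1999 + 15 days = February 17, 1999.
Next gap: 17 days. February 17, 1999 + 17 days = March 6, 1999.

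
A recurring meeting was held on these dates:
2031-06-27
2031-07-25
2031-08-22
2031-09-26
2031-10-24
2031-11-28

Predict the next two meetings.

2031-12-26, 2032-01-23

Gaps: 28, 28, 35, 28, 35 days — a mix of 28 and 35. Every date is a Friday.
Each is the 4th Friday of its month.
4th Friday of December 2031: 2031-12-26.
January 2032 — 4th Friday is 2032-01-23.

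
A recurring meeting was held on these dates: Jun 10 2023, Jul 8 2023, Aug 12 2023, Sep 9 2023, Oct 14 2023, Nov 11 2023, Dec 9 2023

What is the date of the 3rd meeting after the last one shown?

All dates are Saturdays, 28, 35, 28, 35, 28, 28 days apart.
Specifically, the 2nd Saturday of each month.
January 2024 — 2nd Saturday is Jan 13 2024.
2nd Saturday of February 2024: Feb 10 2024.
2nd Saturday of March 2024: Mar 9 2024.

Mar 9 2024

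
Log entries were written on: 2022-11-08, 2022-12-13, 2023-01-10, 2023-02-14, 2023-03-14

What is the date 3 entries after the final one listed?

These are Tuesdays at 28- or 35-day spacing (35, 28, 35, 28).
The pattern: 2nd Tuesday of the month.
April 2023 — 2nd Tuesday is 2023-04-11.
May 2023 — 2nd Tuesday is 2023-05-09.
June 2023 — 2nd Tuesday is 2023-06-13.

2023-06-13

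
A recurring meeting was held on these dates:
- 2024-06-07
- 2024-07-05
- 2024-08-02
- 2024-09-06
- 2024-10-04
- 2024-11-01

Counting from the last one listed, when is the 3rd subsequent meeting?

2025-02-07

These are Fridays at 28- or 35-day spacing (28, 28, 35, 28, 28).
The pattern: 1st Friday of the month.
December 2024 — 1st Friday is 2024-12-06.
1st Friday of January 2025: 2025-01-03.
1st Friday of February 2025: 2025-02-07.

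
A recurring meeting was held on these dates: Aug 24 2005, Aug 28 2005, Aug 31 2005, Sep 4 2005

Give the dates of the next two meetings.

Sep 7 2005, Sep 11 2005

The gap pattern 4, 3, 4 repeats every 2 events.
These are the Wednesdays and Sundays of each week.
Next Wednesday: Sep 7 2005.
The following Sunday is Sep 11 2005.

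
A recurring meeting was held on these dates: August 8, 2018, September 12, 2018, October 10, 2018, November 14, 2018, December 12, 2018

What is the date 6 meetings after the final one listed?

These are Wednesdays at 28- or 35-day spacing (35, 28, 35, 28).
The pattern: 2nd Wednesday of the month.
2nd Wednesday of January 2019: January 9, 2019.
February 2019 — 2nd Wednesday is February 13, 2019.
March 2019 — 2nd Wednesday is March 13, 2019.
2nd Wednesday of April 2019: April 10, 2019.
May 2019 — 2nd Wednesday is May 8, 2019.
2nd Wednesday of June 2019: June 12, 2019.

June 12, 2019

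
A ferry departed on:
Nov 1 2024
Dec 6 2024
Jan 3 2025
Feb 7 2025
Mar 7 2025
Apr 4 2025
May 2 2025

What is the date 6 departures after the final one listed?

Gaps: 35, 28, 35, 28, 28, 28 days — a mix of 28 and 35. Every date is a Friday.
Each is the 1st Friday of its month.
June 2025 — 1st Friday is Jun 6 2025.
1st Friday of July 2025: Jul 4 2025.
August 2025 — 1st Friday is Aug 1 2025.
1st Friday of September 2025: Sep 5 2025.
1st Friday of October 2025: Oct 3 2025.
November 2025 — 1st Friday is Nov 7 2025.

Nov 7 2025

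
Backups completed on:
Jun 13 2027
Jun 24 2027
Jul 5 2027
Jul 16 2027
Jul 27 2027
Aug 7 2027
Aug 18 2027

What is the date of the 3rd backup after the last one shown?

Gaps between consecutive events: 11, 11, 11, 11, 11, 11 days — a constant 11-day interval.
Aug 18 2027 + 11 days = Aug 29 2027.
Aug 29 2027 + 11 days = Sep 9 2027.
Sep 9 2027 + 11 days = Sep 20 2027.

Sep 20 2027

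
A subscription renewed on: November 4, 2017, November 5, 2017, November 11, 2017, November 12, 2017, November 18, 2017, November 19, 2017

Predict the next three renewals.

November 25, 2017; November 26, 2017; December 2, 2017

Gaps: 1, 6, 1, 6, 1 days — not constant, but cyclic with period 2.
The events fall on every Saturday and Sunday.
Next Saturday: November 25, 2017.
The following Sunday is November 26, 2017.
Next Saturday: December 2, 2017.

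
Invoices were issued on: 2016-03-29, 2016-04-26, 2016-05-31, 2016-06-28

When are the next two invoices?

2016-07-26, 2016-08-30

Every date is a Tuesday; gaps 28, 35, 28 days.
Each is the last Tuesday of its month (at least one falls on the 29th or later, ruling out '4th Tuesday').
July 2016 ends with Tuesday 2016-07-26.
August 2016 ends with Tuesday 2016-08-30.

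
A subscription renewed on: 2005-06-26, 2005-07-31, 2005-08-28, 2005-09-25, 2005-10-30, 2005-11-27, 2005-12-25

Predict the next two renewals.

2006-01-29, 2006-02-26

These are Sundays with 35, 28, 28, 35, 28, 28-day gaps.
Each is the final Sunday of its month — 2005-07-31 is past the 28th, so '4th Sunday' doesn't fit.
Last Sunday of January 2006: 2006-01-29.
Last Sunday of February 2006: 2006-02-26.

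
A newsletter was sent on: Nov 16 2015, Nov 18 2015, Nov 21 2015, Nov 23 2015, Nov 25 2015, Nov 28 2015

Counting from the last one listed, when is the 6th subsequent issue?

The gap pattern 2, 3, 2, 2, 3 repeats every 3 events.
These are the Mondays, Wednesdays and Saturdays of each week.
The following Monday is Nov 30 2015.
The following Wednesday is Dec 2 2015.
Next Saturday: Dec 5 2015.
The following Monday is Dec 7 2015.
The following Wednesday is Dec 9 2015.
The following Saturday is Dec 12 2015.

Dec 12 2015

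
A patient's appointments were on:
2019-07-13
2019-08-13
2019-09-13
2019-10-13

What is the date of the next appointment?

2019-11-13

Each date is the 13th; the gaps (31, 31, 30) track the month lengths.
The rule is the 13th of each month.
Next: November 2019 → 2019-11-13.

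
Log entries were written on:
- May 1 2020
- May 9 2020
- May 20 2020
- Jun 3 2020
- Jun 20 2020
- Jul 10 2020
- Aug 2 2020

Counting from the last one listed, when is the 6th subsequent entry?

The spacing grows by 3 each time: 8, 11, 14, 17, 20, 23 days.
Next gap: 26 days. Aug 2 2020 + 26 days = Aug 28 2020.
Next gap: 29 days. Aug 28 2020 + 29 days = Sep 26 2020.
Next gap: 32 days. Sep 26 2020 + 32 days = Oct 28 2020.
Next gap: 35 days. Oct 28 2020 + 35 days = Dec 2 2020.
Next gap: 38 days. Dec 2 2020 + 38 days = Jan 9 2021.
Next gap: 41 days. Jan 9 2021 + 41 days = Feb 19 2021.

Feb 19 2021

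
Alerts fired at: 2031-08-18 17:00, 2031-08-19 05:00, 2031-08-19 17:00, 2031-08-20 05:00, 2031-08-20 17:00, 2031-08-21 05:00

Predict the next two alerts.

2031-08-21 17:00, 2031-08-22 05:00

The interval is a steady 12 hours (12, 12, 12, 12, 12).
2031-08-21 05:00 + 12 h = 2031-08-21 17:00.
2031-08-21 17:00 + 12 h = 2031-08-22 05:00.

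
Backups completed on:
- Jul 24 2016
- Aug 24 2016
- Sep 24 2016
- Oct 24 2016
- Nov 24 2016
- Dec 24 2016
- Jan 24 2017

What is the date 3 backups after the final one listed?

The day-of-month is always 24 (31, 31, 30, 31, 30, 31 days between events).
So this recurs on the 24th of each month.
Next: February 2017 → Feb 24 2017.
Next: March 2017 → Mar 24 2017.
Next: April 2017 → Apr 24 2017.

Apr 24 2017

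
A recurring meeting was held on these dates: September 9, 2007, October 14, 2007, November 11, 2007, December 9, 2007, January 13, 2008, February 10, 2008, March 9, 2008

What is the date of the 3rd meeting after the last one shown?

June 8, 2008

These are Sundays at 28- or 35-day spacing (35, 28, 28, 35, 28, 28).
The pattern: 2nd Sunday of the month.
2nd Sunday of April 2008: April 13, 2008.
May 2008 — 2nd Sunday is May 11, 2008.
June 2008 — 2nd Sunday is June 8, 2008.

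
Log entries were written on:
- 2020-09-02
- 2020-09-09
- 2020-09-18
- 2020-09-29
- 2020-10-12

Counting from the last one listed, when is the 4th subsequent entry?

Intervals are 7, 9, 11, 13 days — an arithmetic progression with common difference 2.
Next gap: 15 days. 2020-10-12 + 15 days = 2020-10-27.
Next gap: 17 days. 2020-10-27 + 17 days = 2020-11-13.
Next gap: 19 days. 2020-11-13 + 19 days = 2020-12-02.
Next gap: 21 days. 2020-12-02 + 21 days = 2020-12-23.

2020-12-23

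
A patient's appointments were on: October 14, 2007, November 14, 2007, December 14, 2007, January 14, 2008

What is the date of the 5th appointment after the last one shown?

Gaps: 31, 30, 31 days — not constant. Every event is on the 14th of the month.
Pattern: the 14th of each month.
February 2008: February 14, 2008.
Next: March 2008 → March 14, 2008.
Next: April 2008 → April 14, 2008.
May 2008: May 14, 2008.
Next: June 2008 → June 14, 2008.

June 14, 2008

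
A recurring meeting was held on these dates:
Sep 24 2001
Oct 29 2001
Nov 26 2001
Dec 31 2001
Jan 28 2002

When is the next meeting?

Feb 25 2002

These are Mondays with 35, 28, 35, 28-day gaps.
Each is the final Monday of its month — Oct 29 2001 is past the 28th, so '4th Monday' doesn't fit.
February 2002 ends with Monday Feb 25 2002.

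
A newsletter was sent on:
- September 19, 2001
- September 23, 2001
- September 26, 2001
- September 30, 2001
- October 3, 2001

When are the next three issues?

October 7, 2001; October 10, 2001; October 14, 2001

Gaps: 4, 3, 4, 3 days — not constant, but cyclic with period 2.
The events fall on every Wednesday and Sunday.
Next Sunday: October 7, 2001.
The following Wednesday is October 10, 2001.
The following Sunday is October 14, 2001.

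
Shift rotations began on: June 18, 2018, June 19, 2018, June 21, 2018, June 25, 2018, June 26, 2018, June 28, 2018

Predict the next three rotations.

July 2, 2018; July 3, 2018; July 5, 2018

Gaps: 1, 2, 4, 1, 2 days — not constant, but cyclic with period 3.
The events fall on every Monday, Tuesday and Thursday.
The following Monday is July 2, 2018.
Next Tuesday: July 3, 2018.
The following Thursday is July 5, 2018.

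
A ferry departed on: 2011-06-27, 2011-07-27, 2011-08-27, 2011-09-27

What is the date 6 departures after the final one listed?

Gaps: 30, 31, 31 days — not constant. Every event is on the 27th of the month.
Pattern: the 27th of each month.
Next: October 2011 → 2011-10-27.
November 2011: 2011-11-27.
Next: December 2011 → 2011-12-27.
January 2012: 2012-01-27.
February 2012: 2012-02-27.
March 2012: 2012-03-27.

2012-03-27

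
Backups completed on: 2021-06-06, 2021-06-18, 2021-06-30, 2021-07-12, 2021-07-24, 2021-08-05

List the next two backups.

2021-08-17, 2021-08-29

Every event comes 12 days after the last (12, 12, 12, 12, 12).
2021-08-05 + 12 days = 2021-08-17.
2021-08-17 + 12 days = 2021-08-29.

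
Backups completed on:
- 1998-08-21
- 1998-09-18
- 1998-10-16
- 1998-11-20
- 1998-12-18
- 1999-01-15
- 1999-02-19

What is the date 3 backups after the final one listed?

These are Fridays at 28- or 35-day spacing (28, 28, 35, 28, 28, 35).
The pattern: 3rd Friday of the month.
3rd Friday of March 1999: 1999-03-19.
3rd Friday of April 1999: 1999-04-16.
May 1999 — 3rd Friday is 1999-05-21.

1999-05-21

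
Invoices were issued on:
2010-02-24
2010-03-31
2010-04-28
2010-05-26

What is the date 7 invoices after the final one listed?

All Wednesdays; the gaps (35, 28, 28) vary with month length.
This is the last Wednesday of each month.
June 2010 ends with Wednesday 2010-06-30.
July 2010 ends with Wednesday 2010-07-28.
August 2010 ends with Wednesday 2010-08-25.
September 2010 ends with Wednesday 2010-09-29.
Last Wednesday of October 2010: 2010-10-27.
November 2010 ends with Wednesday 2010-11-24.
Last Wednesday of December 2010: 2010-12-29.

2010-12-29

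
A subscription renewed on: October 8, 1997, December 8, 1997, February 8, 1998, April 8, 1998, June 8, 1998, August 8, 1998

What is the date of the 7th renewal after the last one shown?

Gaps: 61, 62, 59, 61, 61 days — not constant. Every event is on the 8th of the month.
Pattern: the 8th of every 2 months.
Next: October 1998 → October 8, 1998.
December 1998: December 8, 1998.
Next: February 1999 → February 8, 1999.
Next: April 1999 → April 8, 1999.
Next: June 1999 → June 8, 1999.
Next: August 1999 → August 8, 1999.
Next: October 1999 → October 8, 1999.

October 8, 1999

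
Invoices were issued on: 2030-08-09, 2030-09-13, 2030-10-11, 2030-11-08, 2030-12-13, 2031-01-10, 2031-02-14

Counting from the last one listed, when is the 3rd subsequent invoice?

All dates are Fridays, 35, 28, 28, 35, 28, 35 days apart.
Specifically, the 2nd Friday of each month.
2nd Friday of March 2031: 2031-03-14.
April 2031 — 2nd Friday is 2031-04-11.
May 2031 — 2nd Friday is 2031-05-09.

2031-05-09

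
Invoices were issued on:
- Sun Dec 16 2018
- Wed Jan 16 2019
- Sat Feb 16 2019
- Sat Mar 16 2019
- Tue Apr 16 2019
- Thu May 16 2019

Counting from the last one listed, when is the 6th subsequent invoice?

The day-of-month is always 16 (31, 31, 28, 31, 30 days between events).
So this recurs on the 16th of each month.
June 2019: Sun Jun 16 2019.
Next: July 2019 → Tue Jul 16 2019.
Next: August 2019 → Fri Aug 16 2019.
Next: September 2019 → Mon Sep 16 2019.
Next: October 2019 → Wed Oct 16 2019.
November 2019: Sat Nov 16 2019.

Sat Nov 16 2019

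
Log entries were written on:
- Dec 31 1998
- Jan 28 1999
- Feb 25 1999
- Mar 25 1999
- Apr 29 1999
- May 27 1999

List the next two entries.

Jun 24 1999, Jul 29 1999

These are Thursdays with 28, 28, 28, 35, 28-day gaps.
Each is the final Thursday of its month — Dec 31 1998 is past the 28th, so '4th Thursday' doesn't fit.
Last Thursday of June 1999: Jun 24 1999.
Last Thursday of July 1999: Jul 29 1999.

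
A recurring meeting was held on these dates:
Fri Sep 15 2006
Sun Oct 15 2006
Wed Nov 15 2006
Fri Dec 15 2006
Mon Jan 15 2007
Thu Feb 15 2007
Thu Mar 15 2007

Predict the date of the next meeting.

The day-of-month is always 15 (30, 31, 30, 31, 31, 28 days between events).
So this recurs on the 15th of each month.
April 2007: Sun Apr 15 2007.

Sun Apr 15 2007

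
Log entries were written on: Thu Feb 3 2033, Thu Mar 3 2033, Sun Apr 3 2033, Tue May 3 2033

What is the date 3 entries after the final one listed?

Wed Aug 3 2033

The day-of-month is always 3 (28, 31, 30 days between events).
So this recurs on the 3rd of each month.
Next: June 2033 → Fri Jun 3 2033.
Next: July 2033 → Sun Jul 3 2033.
Next: August 2033 → Wed Aug 3 2033.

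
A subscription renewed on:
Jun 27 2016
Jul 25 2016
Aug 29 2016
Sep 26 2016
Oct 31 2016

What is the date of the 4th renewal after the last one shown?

These are Mondays with 28, 35, 28, 35-day gaps.
Each is the final Monday of its month — Aug 29 2016 is past the 28th, so '4th Monday' doesn't fit.
Last Monday of November 2016: Nov 28 2016.
December 2016 ends with Monday Dec 26 2016.
Last Monday of January 2017: Jan 30 2017.
Last Monday of February 2017: Feb 27 2017.

Feb 27 2017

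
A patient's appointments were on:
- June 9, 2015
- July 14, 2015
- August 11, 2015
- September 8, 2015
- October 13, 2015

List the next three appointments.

Gaps: 35, 28, 28, 35 days — a mix of 28 and 35. Every date is a Tuesday.
Each is the 2nd Tuesday of its month.
November 2015 — 2nd Tuesday is November 10, 2015.
2nd Tuesday of December 2015: December 8, 2015.
January 2016 — 2nd Tuesday is January 12, 2016.

November 10, 2015; December 8, 2015; January 12, 2016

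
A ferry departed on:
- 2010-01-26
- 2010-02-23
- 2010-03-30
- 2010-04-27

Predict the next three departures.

These are Tuesdays with 28, 35, 28-day gaps.
Each is the final Tuesday of its month — 2010-03-30 is past the 28th, so '4th Tuesday' doesn't fit.
May 2010 ends with Tuesday 2010-05-25.
Last Tuesday of June 2010: 2010-06-29.
July 2010 ends with Tuesday 2010-07-27.

2010-05-25, 2010-06-29, 2010-07-27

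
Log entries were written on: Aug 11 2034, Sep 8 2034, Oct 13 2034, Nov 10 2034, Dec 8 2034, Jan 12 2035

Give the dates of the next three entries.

Feb 9 2035, Mar 9 2035, Apr 13 2035

All dates are Fridays, 28, 35, 28, 28, 35 days apart.
Specifically, the 2nd Friday of each month.
February 2035 — 2nd Friday is Feb 9 2035.
March 2035 — 2nd Friday is Mar 9 2035.
2nd Friday of April 2035: Apr 13 2035.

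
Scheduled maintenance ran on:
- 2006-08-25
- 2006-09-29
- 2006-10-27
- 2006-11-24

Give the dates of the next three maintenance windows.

These are Fridays with 35, 28, 28-day gaps.
Each is the final Friday of its month — 2006-09-29 is past the 28th, so '4th Friday' doesn't fit.
Last Friday of December 2006: 2006-12-29.
January 2007 ends with Friday 2007-01-26.
Last Friday of February 2007: 2007-02-23.

2006-12-29, 2007-01-26, 2007-02-23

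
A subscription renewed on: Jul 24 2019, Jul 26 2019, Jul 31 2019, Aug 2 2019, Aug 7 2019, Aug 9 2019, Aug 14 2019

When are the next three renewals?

The gap pattern 2, 5, 2, 5, 2, 5 repeats every 2 events.
These are the Wednesdays and Fridays of each week.
Next Friday: Aug 16 2019.
Next Wednesday: Aug 21 2019.
The following Friday is Aug 23 2019.

Aug 16 2019, Aug 21 2019, Aug 23 2019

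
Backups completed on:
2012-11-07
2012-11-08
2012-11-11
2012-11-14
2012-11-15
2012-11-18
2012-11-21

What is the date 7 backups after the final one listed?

Gaps: 1, 3, 3, 1, 3, 3 days — not constant, but cyclic with period 3.
The events fall on every Wednesday, Thursday and Sunday.
The following Thursday is 2012-11-22.
The following Sunday is 2012-11-25.
Next Wednesday: 2012-11-28.
Next Thursday: 2012-11-29.
The following Sunday is 2012-12-02.
Next Wednesday: 2012-12-05.
Next Thursday: 2012-12-06.

2012-12-06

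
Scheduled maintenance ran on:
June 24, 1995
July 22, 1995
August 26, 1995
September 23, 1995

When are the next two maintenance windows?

All dates are Saturdays, 28, 35, 28 days apart.
Specifically, the 4th Saturday of each month.
4th Saturday of October 1995: October 28, 1995.
November 1995 — 4th Saturday is November 25, 1995.

October 28, 1995; November 25, 1995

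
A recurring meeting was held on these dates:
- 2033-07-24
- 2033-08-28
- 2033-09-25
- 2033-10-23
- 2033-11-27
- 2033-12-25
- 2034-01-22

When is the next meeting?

2034-02-26

These are Sundays at 28- or 35-day spacing (35, 28, 28, 35, 28, 28).
The pattern: 4th Sunday of the month.
4th Sunday of February 2034: 2034-02-26.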